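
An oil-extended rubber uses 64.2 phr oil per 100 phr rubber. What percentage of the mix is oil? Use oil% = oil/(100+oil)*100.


Oil % = oil / (100 + oil) * 100
= 64.2 / (100 + 64.2) * 100
= 64.2 / 164.2 * 100
= 39.1%

39.1%


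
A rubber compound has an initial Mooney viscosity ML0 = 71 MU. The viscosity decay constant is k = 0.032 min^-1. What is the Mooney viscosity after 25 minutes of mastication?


ML = ML0 * exp(-k * t)
ML = 71 * exp(-0.032 * 25)
ML = 71 * 0.4493
ML = 31.9 MU

31.9 MU


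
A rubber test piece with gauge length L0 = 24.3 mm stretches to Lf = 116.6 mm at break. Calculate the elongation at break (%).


Elongation = (Lf - L0) / L0 * 100
= (116.6 - 24.3) / 24.3 * 100
= 92.3 / 24.3 * 100
= 379.8%

379.8%


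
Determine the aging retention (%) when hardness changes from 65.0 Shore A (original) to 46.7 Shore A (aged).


Retention = aged / original * 100
= 46.7 / 65.0 * 100
= 71.8%

71.8%


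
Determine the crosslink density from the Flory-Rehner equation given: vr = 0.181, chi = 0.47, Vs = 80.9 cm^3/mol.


ln(1 - vr) = ln(1 - 0.181) = -0.1997
Numerator = -((-0.1997) + 0.181 + 0.47 * 0.181^2) = 0.0033
Denominator = 80.9 * (0.181^(1/3) - 0.181/2) = 38.4409
nu = 0.0033 / 38.4409 = 8.5157e-05 mol/cm^3

8.5157e-05 mol/cm^3


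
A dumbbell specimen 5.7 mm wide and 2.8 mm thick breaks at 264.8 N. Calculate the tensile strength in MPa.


Area = width * thickness = 5.7 * 2.8 = 15.96 mm^2
TS = force / area = 264.8 / 15.96 = 16.59 MPa

16.59 MPa


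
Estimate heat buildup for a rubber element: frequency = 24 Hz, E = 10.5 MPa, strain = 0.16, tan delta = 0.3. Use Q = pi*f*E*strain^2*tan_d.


Q = pi * f * E * strain^2 * tan_d
= pi * 24 * 10.5 * 0.16^2 * 0.3
= pi * 24 * 10.5 * 0.0256 * 0.3
= 6.0801

Q = 6.0801


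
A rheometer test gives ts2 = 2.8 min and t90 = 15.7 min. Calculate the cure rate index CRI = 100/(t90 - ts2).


CRI = 100 / (t90 - ts2)
= 100 / (15.7 - 2.8)
= 100 / 12.9
= 7.75 min^-1

7.75 min^-1


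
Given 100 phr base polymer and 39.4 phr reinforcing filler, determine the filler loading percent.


Filler % = filler / (rubber + filler) * 100
= 39.4 / (100 + 39.4) * 100
= 39.4 / 139.4 * 100
= 28.26%

28.26%


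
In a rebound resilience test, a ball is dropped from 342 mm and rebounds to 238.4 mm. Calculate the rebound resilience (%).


Resilience = h_rebound / h_drop * 100
= 238.4 / 342 * 100
= 69.7%

69.7%


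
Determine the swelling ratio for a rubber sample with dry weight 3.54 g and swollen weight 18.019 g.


Q = W_swollen / W_dry
Q = 18.019 / 3.54
Q = 5.09

Q = 5.09


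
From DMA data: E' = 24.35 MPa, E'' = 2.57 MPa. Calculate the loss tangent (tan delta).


tan delta = E'' / E'
= 2.57 / 24.35
= 0.1055

tan delta = 0.1055


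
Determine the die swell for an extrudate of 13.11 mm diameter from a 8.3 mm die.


Die swell ratio = D_extrudate / D_die
= 13.11 / 8.3
= 1.58

Die swell = 1.58


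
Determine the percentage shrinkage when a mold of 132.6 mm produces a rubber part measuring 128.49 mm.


Shrinkage = (mold - part) / mold * 100
= (132.6 - 128.49) / 132.6 * 100
= 4.11 / 132.6 * 100
= 3.1%

3.1%


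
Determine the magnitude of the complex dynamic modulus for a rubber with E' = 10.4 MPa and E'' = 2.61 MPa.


|E*| = sqrt(E'^2 + E''^2)
= sqrt(10.4^2 + 2.61^2)
= sqrt(108.1600 + 6.8121)
= 10.723 MPa

10.723 MPa


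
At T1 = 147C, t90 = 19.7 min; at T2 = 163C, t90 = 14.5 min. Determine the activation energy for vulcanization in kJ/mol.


T1 = 420.15 K, T2 = 436.15 K
1/T1 - 1/T2 = 8.7313e-05
ln(t1/t2) = ln(19.7/14.5) = 0.3065
Ea = 8.314 * 0.3065 / 8.7313e-05 = 29182.2135 J/mol
Ea = 29.18 kJ/mol

29.18 kJ/mol


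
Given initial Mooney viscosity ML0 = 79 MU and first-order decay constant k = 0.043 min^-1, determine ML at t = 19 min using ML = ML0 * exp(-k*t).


ML = ML0 * exp(-k * t)
ML = 79 * exp(-0.043 * 19)
ML = 79 * 0.4418
ML = 34.9 MU

34.9 MU


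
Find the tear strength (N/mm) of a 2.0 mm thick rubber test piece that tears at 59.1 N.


Tear strength = force / thickness
= 59.1 / 2.0
= 29.55 N/mm

29.55 N/mm


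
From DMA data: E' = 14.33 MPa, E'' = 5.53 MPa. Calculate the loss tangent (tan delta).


tan delta = E'' / E'
= 5.53 / 14.33
= 0.3859

tan delta = 0.3859


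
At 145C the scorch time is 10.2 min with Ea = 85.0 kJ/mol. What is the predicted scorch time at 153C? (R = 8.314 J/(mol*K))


Convert temperatures: T1 = 145 + 273.15 = 418.15 K, T2 = 153 + 273.15 = 426.15 K
ts2_new = 10.2 * exp(85000 / 8.314 * (1/426.15 - 1/418.15))
1/T2 - 1/T1 = -4.4895e-05
ts2_new = 6.45 min

6.45 min


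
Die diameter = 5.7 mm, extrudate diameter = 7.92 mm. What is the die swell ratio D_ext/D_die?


Die swell ratio = D_extrudate / D_die
= 7.92 / 5.7
= 1.389

Die swell = 1.389


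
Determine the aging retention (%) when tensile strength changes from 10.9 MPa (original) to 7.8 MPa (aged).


Retention = aged / original * 100
= 7.8 / 10.9 * 100
= 71.6%

71.6%


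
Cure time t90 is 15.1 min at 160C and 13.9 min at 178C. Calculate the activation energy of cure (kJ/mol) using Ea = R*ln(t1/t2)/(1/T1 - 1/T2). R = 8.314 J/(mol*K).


T1 = 433.15 K, T2 = 451.15 K
1/T1 - 1/T2 = 9.2111e-05
ln(t1/t2) = ln(15.1/13.9) = 0.0828
Ea = 8.314 * 0.0828 / 9.2111e-05 = 7474.0861 J/mol
Ea = 7.47 kJ/mol

7.47 kJ/mol


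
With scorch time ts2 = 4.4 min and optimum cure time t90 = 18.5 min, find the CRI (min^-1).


CRI = 100 / (t90 - ts2)
= 100 / (18.5 - 4.4)
= 100 / 14.1
= 7.09 min^-1

7.09 min^-1


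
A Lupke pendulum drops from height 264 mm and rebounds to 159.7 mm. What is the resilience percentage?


Resilience = h_rebound / h_drop * 100
= 159.7 / 264 * 100
= 60.5%

60.5%


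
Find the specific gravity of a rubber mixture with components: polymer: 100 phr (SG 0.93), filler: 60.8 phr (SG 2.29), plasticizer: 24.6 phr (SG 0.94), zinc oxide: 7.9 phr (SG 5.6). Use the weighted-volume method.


Sum of weights = 193.3
Volume contributions:
  polymer: 100/0.93 = 107.5269
  filler: 60.8/2.29 = 26.5502
  plasticizer: 24.6/0.94 = 26.1702
  zinc oxide: 7.9/5.6 = 1.4107
Sum of volumes = 161.6580
SG = 193.3 / 161.6580 = 1.196

SG = 1.196


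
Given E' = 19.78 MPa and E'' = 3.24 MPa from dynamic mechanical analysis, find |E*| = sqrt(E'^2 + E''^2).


|E*| = sqrt(E'^2 + E''^2)
= sqrt(19.78^2 + 3.24^2)
= sqrt(391.2484 + 10.4976)
= 20.044 MPa

20.044 MPa


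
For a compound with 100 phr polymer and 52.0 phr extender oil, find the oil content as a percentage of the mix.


Oil % = oil / (100 + oil) * 100
= 52.0 / (100 + 52.0) * 100
= 52.0 / 152.0 * 100
= 34.21%

34.21%


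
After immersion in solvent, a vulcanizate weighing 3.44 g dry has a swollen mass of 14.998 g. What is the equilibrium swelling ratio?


Q = W_swollen / W_dry
Q = 14.998 / 3.44
Q = 4.36

Q = 4.36


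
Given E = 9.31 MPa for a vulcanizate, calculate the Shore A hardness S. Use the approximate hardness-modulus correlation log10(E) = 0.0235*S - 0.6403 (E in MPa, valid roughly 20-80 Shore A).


log10(E) = 0.0235*S - 0.6403  =>  S = (log10(E) + 0.6403) / 0.0235
log10(9.31) = 0.968950
S = (0.968950 + 0.6403) / 0.0235 = 1.609250 / 0.0235
S = 68.5

Shore A = 68.5


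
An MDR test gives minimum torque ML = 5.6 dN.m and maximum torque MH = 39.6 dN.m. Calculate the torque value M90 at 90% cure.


M90 = ML + 0.9 * (MH - ML)
M90 = 5.6 + 0.9 * (39.6 - 5.6)
M90 = 5.6 + 0.9 * 34.0
M90 = 36.2 dN.m

36.2 dN.m


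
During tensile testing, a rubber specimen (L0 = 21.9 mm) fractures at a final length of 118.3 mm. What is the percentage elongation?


Elongation = (Lf - L0) / L0 * 100
= (118.3 - 21.9) / 21.9 * 100
= 96.4 / 21.9 * 100
= 440.2%

440.2%


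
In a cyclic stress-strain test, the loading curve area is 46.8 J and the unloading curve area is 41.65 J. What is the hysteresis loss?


Hysteresis loss = loading - unloading
= 46.8 - 41.65
= 5.15 J

5.15 J


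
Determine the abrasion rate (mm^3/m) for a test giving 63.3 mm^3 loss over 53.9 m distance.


Rate = volume_loss / distance
= 63.3 / 53.9
= 1.174 mm^3/m

1.174 mm^3/m


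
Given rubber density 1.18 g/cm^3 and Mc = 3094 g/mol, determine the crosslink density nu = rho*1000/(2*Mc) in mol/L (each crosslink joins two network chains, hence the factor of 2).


nu = rho * 1000 / (2 * Mc)
nu = 1.18 * 1000 / (2 * 3094)
nu = 1180.0 / 6188
nu = 0.1907 mol/L

0.1907 mol/L


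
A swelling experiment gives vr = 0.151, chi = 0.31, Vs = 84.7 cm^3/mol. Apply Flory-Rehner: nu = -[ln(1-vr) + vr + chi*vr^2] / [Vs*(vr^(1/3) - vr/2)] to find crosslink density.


ln(1 - vr) = ln(1 - 0.151) = -0.1637
Numerator = -((-0.1637) + 0.151 + 0.31 * 0.151^2) = 0.0056
Denominator = 84.7 * (0.151^(1/3) - 0.151/2) = 38.7085
nu = 0.0056 / 38.7085 = 1.4539e-04 mol/cm^3

1.4539e-04 mol/cm^3


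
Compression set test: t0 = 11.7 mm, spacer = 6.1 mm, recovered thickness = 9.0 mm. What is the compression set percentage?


CS = (t0 - recovered) / (t0 - ts) * 100
= (11.7 - 9.0) / (11.7 - 6.1) * 100
= 2.7 / 5.6 * 100
= 48.2%

48.2%


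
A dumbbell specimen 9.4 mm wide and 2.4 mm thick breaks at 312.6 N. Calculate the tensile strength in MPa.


Area = width * thickness = 9.4 * 2.4 = 22.56 mm^2
TS = force / area = 312.6 / 22.56 = 13.86 MPa

13.86 MPa


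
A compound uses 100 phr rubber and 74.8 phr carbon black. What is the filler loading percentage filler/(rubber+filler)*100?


Filler % = filler / (rubber + filler) * 100
= 74.8 / (100 + 74.8) * 100
= 74.8 / 174.8 * 100
= 42.79%

42.79%


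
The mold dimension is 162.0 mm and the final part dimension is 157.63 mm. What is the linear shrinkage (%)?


Shrinkage = (mold - part) / mold * 100
= (162.0 - 157.63) / 162.0 * 100
= 4.37 / 162.0 * 100
= 2.7%

2.7%


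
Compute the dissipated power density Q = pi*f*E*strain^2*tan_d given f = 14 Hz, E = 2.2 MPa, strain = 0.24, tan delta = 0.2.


Q = pi * f * E * strain^2 * tan_d
= pi * 14 * 2.2 * 0.24^2 * 0.2
= pi * 14 * 2.2 * 0.0576 * 0.2
= 1.1147

Q = 1.1147


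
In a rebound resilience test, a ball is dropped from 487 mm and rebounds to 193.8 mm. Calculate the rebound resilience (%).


Resilience = h_rebound / h_drop * 100
= 193.8 / 487 * 100
= 39.8%

39.8%


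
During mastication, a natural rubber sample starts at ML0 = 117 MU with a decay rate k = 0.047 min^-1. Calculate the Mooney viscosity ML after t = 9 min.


ML = ML0 * exp(-k * t)
ML = 117 * exp(-0.047 * 9)
ML = 117 * 0.6551
ML = 76.64 MU

76.64 MU


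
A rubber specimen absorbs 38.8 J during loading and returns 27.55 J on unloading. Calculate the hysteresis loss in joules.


Hysteresis loss = loading - unloading
= 38.8 - 27.55
= 11.25 J

11.25 J


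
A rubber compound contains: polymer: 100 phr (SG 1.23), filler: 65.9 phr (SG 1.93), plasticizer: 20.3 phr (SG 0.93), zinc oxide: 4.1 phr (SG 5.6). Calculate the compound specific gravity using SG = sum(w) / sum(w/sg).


Sum of weights = 190.3
Volume contributions:
  polymer: 100/1.23 = 81.3008
  filler: 65.9/1.93 = 34.1451
  plasticizer: 20.3/0.93 = 21.8280
  zinc oxide: 4.1/5.6 = 0.7321
Sum of volumes = 138.0060
SG = 190.3 / 138.0060 = 1.379

SG = 1.379


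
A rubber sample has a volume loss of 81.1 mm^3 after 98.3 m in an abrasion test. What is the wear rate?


Rate = volume_loss / distance
= 81.1 / 98.3
= 0.825 mm^3/m

0.825 mm^3/m


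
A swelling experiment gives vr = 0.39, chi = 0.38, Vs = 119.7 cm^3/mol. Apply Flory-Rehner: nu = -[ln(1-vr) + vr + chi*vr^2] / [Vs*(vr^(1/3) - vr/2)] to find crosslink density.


ln(1 - vr) = ln(1 - 0.39) = -0.4943
Numerator = -((-0.4943) + 0.39 + 0.38 * 0.39^2) = 0.0465
Denominator = 119.7 * (0.39^(1/3) - 0.39/2) = 64.1130
nu = 0.0465 / 64.1130 = 7.2526e-04 mol/cm^3

7.2526e-04 mol/cm^3


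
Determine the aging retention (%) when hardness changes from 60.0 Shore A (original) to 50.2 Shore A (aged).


Retention = aged / original * 100
= 50.2 / 60.0 * 100
= 83.7%

83.7%


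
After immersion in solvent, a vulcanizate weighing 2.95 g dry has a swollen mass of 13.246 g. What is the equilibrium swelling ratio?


Q = W_swollen / W_dry
Q = 13.246 / 2.95
Q = 4.49

Q = 4.49


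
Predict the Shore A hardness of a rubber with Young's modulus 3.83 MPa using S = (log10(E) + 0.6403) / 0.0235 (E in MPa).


log10(E) = 0.0235*S - 0.6403  =>  S = (log10(E) + 0.6403) / 0.0235
log10(3.83) = 0.583199
S = (0.583199 + 0.6403) / 0.0235 = 1.223499 / 0.0235
S = 52.1

Shore A = 52.1


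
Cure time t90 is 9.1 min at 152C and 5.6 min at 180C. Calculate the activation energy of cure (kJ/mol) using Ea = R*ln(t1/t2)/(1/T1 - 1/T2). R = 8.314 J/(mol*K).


T1 = 425.15 K, T2 = 453.15 K
1/T1 - 1/T2 = 1.4534e-04
ln(t1/t2) = ln(9.1/5.6) = 0.4855
Ea = 8.314 * 0.4855 / 1.4534e-04 = 27773.6132 J/mol
Ea = 27.77 kJ/mol

27.77 kJ/mol


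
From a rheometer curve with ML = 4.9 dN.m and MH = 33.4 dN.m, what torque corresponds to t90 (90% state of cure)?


M90 = ML + 0.9 * (MH - ML)
M90 = 4.9 + 0.9 * (33.4 - 4.9)
M90 = 4.9 + 0.9 * 28.5
M90 = 30.55 dN.m

30.55 dN.m


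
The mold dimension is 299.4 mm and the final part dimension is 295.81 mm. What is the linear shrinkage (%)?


Shrinkage = (mold - part) / mold * 100
= (299.4 - 295.81) / 299.4 * 100
= 3.59 / 299.4 * 100
= 1.2%

1.2%


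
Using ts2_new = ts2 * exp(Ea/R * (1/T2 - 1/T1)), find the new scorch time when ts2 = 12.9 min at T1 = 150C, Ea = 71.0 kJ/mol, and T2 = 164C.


Convert temperatures: T1 = 150 + 273.15 = 423.15 K, T2 = 164 + 273.15 = 437.15 K
ts2_new = 12.9 * exp(71000 / 8.314 * (1/437.15 - 1/423.15))
1/T2 - 1/T1 = -7.5684e-05
ts2_new = 6.76 min

6.76 min


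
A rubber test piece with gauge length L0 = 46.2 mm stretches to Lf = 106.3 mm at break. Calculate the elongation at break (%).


Elongation = (Lf - L0) / L0 * 100
= (106.3 - 46.2) / 46.2 * 100
= 60.1 / 46.2 * 100
= 130.1%

130.1%


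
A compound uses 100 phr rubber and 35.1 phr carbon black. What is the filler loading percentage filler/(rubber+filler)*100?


Filler % = filler / (rubber + filler) * 100
= 35.1 / (100 + 35.1) * 100
= 35.1 / 135.1 * 100
= 25.98%

25.98%


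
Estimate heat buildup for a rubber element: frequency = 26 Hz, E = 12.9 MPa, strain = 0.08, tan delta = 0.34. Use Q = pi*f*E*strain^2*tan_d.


Q = pi * f * E * strain^2 * tan_d
= pi * 26 * 12.9 * 0.08^2 * 0.34
= pi * 26 * 12.9 * 0.0064 * 0.34
= 2.2928

Q = 2.2928


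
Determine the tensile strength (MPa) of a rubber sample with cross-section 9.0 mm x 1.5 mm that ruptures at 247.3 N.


Area = width * thickness = 9.0 * 1.5 = 13.5 mm^2
TS = force / area = 247.3 / 13.5 = 18.32 MPa

18.32 MPa


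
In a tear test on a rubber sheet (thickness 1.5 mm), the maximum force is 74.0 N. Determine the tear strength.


Tear strength = force / thickness
= 74.0 / 1.5
= 49.33 N/mm

49.33 N/mm


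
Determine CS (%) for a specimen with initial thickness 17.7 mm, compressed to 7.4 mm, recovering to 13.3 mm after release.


CS = (t0 - recovered) / (t0 - ts) * 100
= (17.7 - 13.3) / (17.7 - 7.4) * 100
= 4.4 / 10.3 * 100
= 42.7%

42.7%


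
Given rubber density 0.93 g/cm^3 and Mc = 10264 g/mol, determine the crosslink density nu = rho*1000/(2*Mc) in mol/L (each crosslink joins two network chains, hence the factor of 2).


nu = rho * 1000 / (2 * Mc)
nu = 0.93 * 1000 / (2 * 10264)
nu = 930.0 / 20528
nu = 0.0453 mol/L

0.0453 mol/L


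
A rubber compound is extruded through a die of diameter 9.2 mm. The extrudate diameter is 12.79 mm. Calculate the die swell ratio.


Die swell ratio = D_extrudate / D_die
= 12.79 / 9.2
= 1.39

Die swell = 1.39


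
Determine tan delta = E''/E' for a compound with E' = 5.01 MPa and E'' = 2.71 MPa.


tan delta = E'' / E'
= 2.71 / 5.01
= 0.5409

tan delta = 0.5409


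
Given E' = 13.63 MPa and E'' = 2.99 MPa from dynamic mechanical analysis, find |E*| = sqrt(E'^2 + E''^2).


|E*| = sqrt(E'^2 + E''^2)
= sqrt(13.63^2 + 2.99^2)
= sqrt(185.7769 + 8.9401)
= 13.954 MPa

13.954 MPa


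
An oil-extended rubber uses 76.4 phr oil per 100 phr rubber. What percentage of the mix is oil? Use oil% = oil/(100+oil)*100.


Oil % = oil / (100 + oil) * 100
= 76.4 / (100 + 76.4) * 100
= 76.4 / 176.4 * 100
= 43.31%

43.31%


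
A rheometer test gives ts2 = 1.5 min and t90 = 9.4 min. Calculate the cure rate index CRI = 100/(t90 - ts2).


CRI = 100 / (t90 - ts2)
= 100 / (9.4 - 1.5)
= 100 / 7.9
= 12.66 min^-1

12.66 min^-1


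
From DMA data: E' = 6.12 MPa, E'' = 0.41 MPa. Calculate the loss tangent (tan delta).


tan delta = E'' / E'
= 0.41 / 6.12
= 0.067

tan delta = 0.067


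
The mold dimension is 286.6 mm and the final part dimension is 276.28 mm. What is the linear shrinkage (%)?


Shrinkage = (mold - part) / mold * 100
= (286.6 - 276.28) / 286.6 * 100
= 10.32 / 286.6 * 100
= 3.6%

3.6%


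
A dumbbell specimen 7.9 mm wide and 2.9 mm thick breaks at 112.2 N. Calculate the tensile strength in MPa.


Area = width * thickness = 7.9 * 2.9 = 22.91 mm^2
TS = force / area = 112.2 / 22.91 = 4.9 MPa

4.9 MPa


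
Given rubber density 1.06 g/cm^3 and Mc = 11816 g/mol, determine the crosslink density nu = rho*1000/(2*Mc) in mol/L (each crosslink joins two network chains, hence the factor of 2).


nu = rho * 1000 / (2 * Mc)
nu = 1.06 * 1000 / (2 * 11816)
nu = 1060.0 / 23632
nu = 0.0449 mol/L

0.0449 mol/L


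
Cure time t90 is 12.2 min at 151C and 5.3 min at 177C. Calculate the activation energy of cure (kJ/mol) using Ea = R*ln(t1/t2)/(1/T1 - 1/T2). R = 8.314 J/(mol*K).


T1 = 424.15 K, T2 = 450.15 K
1/T1 - 1/T2 = 1.3617e-04
ln(t1/t2) = ln(12.2/5.3) = 0.8337
Ea = 8.314 * 0.8337 / 1.3617e-04 = 50902.4135 J/mol
Ea = 50.9 kJ/mol

50.9 kJ/mol


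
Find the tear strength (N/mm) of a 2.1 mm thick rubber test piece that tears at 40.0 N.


Tear strength = force / thickness
= 40.0 / 2.1
= 19.05 N/mm

19.05 N/mm


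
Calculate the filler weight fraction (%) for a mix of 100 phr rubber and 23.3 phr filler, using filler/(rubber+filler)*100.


Filler % = filler / (rubber + filler) * 100
= 23.3 / (100 + 23.3) * 100
= 23.3 / 123.3 * 100
= 18.9%

18.9%


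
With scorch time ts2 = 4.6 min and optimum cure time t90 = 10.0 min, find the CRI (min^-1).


CRI = 100 / (t90 - ts2)
= 100 / (10.0 - 4.6)
= 100 / 5.4
= 18.52 min^-1

18.52 min^-1


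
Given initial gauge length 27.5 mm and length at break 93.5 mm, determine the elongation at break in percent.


Elongation = (Lf - L0) / L0 * 100
= (93.5 - 27.5) / 27.5 * 100
= 66.0 / 27.5 * 100
= 240.0%

240.0%


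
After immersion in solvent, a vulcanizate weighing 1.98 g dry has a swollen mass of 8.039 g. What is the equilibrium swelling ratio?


Q = W_swollen / W_dry
Q = 8.039 / 1.98
Q = 4.06

Q = 4.06


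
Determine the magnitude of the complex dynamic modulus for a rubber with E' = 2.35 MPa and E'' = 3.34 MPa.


|E*| = sqrt(E'^2 + E''^2)
= sqrt(2.35^2 + 3.34^2)
= sqrt(5.5225 + 11.1556)
= 4.084 MPa

4.084 MPa


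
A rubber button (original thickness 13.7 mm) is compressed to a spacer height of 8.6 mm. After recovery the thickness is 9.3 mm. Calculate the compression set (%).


CS = (t0 - recovered) / (t0 - ts) * 100
= (13.7 - 9.3) / (13.7 - 8.6) * 100
= 4.4 / 5.1 * 100
= 86.3%

86.3%


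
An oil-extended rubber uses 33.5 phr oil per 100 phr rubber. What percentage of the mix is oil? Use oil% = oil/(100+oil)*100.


Oil % = oil / (100 + oil) * 100
= 33.5 / (100 + 33.5) * 100
= 33.5 / 133.5 * 100
= 25.09%

25.09%


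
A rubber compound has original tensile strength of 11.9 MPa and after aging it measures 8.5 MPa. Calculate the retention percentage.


Retention = aged / original * 100
= 8.5 / 11.9 * 100
= 71.4%

71.4%


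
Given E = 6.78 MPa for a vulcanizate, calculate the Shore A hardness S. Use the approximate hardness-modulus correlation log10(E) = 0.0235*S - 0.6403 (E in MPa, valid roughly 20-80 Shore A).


log10(E) = 0.0235*S - 0.6403  =>  S = (log10(E) + 0.6403) / 0.0235
log10(6.78) = 0.831230
S = (0.831230 + 0.6403) / 0.0235 = 1.471530 / 0.0235
S = 62.6

Shore A = 62.6


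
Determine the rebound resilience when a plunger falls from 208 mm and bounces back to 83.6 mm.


Resilience = h_rebound / h_drop * 100
= 83.6 / 208 * 100
= 40.2%

40.2%


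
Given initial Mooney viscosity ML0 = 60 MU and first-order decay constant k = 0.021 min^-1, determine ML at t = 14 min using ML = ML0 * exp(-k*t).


ML = ML0 * exp(-k * t)
ML = 60 * exp(-0.021 * 14)
ML = 60 * 0.7453
ML = 44.72 MU

44.72 MU


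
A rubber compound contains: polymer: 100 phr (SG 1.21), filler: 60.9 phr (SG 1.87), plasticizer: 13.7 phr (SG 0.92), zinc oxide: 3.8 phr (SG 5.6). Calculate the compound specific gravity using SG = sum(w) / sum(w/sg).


Sum of weights = 178.4
Volume contributions:
  polymer: 100/1.21 = 82.6446
  filler: 60.9/1.87 = 32.5668
  plasticizer: 13.7/0.92 = 14.8913
  zinc oxide: 3.8/5.6 = 0.6786
Sum of volumes = 130.7813
SG = 178.4 / 130.7813 = 1.364

SG = 1.364


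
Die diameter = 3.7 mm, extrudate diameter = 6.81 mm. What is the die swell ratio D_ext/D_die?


Die swell ratio = D_extrudate / D_die
= 6.81 / 3.7
= 1.841

Die swell = 1.841


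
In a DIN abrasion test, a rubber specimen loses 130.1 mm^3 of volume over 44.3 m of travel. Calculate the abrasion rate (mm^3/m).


Rate = volume_loss / distance
= 130.1 / 44.3
= 2.937 mm^3/m

2.937 mm^3/m


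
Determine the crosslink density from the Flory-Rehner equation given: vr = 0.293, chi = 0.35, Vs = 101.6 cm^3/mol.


ln(1 - vr) = ln(1 - 0.293) = -0.3467
Numerator = -((-0.3467) + 0.293 + 0.35 * 0.293^2) = 0.0237
Denominator = 101.6 * (0.293^(1/3) - 0.293/2) = 52.5968
nu = 0.0237 / 52.5968 = 4.5017e-04 mol/cm^3

4.5017e-04 mol/cm^3


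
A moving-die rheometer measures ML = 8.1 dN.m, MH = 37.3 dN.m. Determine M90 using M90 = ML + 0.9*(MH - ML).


M90 = ML + 0.9 * (MH - ML)
M90 = 8.1 + 0.9 * (37.3 - 8.1)
M90 = 8.1 + 0.9 * 29.2
M90 = 34.38 dN.m

34.38 dN.m


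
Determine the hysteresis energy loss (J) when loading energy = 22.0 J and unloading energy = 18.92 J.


Hysteresis loss = loading - unloading
= 22.0 - 18.92
= 3.08 J

3.08 J


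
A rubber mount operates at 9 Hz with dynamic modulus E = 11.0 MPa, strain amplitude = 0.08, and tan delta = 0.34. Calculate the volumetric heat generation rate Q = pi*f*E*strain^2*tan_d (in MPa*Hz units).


Q = pi * f * E * strain^2 * tan_d
= pi * 9 * 11.0 * 0.08^2 * 0.34
= pi * 9 * 11.0 * 0.0064 * 0.34
= 0.6768

Q = 0.6768


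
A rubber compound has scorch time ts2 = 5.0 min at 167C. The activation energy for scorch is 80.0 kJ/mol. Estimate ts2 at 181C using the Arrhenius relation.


Convert temperatures: T1 = 167 + 273.15 = 440.15 K, T2 = 181 + 273.15 = 454.15 K
ts2_new = 5.0 * exp(80000 / 8.314 * (1/454.15 - 1/440.15))
1/T2 - 1/T1 = -7.0037e-05
ts2_new = 2.55 min

2.55 min


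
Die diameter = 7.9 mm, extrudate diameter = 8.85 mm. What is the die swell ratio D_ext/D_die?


Die swell ratio = D_extrudate / D_die
= 8.85 / 7.9
= 1.12

Die swell = 1.12


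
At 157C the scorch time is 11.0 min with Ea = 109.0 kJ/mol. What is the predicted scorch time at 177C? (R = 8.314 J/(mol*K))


Convert temperatures: T1 = 157 + 273.15 = 430.15 K, T2 = 177 + 273.15 = 450.15 K
ts2_new = 11.0 * exp(109000 / 8.314 * (1/450.15 - 1/430.15))
1/T2 - 1/T1 = -1.0329e-04
ts2_new = 2.84 min

2.84 min


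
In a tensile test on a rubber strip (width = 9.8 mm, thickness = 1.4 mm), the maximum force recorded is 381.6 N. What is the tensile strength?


Area = width * thickness = 9.8 * 1.4 = 13.72 mm^2
TS = force / area = 381.6 / 13.72 = 27.81 MPa

27.81 MPa


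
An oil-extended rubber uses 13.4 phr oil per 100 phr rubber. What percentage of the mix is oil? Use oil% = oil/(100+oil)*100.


Oil % = oil / (100 + oil) * 100
= 13.4 / (100 + 13.4) * 100
= 13.4 / 113.4 * 100
= 11.82%

11.82%


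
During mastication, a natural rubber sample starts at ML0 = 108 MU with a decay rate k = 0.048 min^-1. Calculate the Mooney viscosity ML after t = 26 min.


ML = ML0 * exp(-k * t)
ML = 108 * exp(-0.048 * 26)
ML = 108 * 0.2871
ML = 31.0 MU

31.0 MU


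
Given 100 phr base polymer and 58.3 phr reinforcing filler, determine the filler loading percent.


Filler % = filler / (rubber + filler) * 100
= 58.3 / (100 + 58.3) * 100
= 58.3 / 158.3 * 100
= 36.83%

36.83%


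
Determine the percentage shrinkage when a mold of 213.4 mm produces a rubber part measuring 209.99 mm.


Shrinkage = (mold - part) / mold * 100
= (213.4 - 209.99) / 213.4 * 100
= 3.41 / 213.4 * 100
= 1.6%

1.6%


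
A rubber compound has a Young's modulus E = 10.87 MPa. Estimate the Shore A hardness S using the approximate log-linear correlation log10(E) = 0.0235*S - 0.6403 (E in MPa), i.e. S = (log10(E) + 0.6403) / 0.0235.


log10(E) = 0.0235*S - 0.6403  =>  S = (log10(E) + 0.6403) / 0.0235
log10(10.87) = 1.036230
S = (1.036230 + 0.6403) / 0.0235 = 1.676530 / 0.0235
S = 71.3

Shore A = 71.3


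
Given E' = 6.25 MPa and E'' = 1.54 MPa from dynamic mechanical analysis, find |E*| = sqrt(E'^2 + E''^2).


|E*| = sqrt(E'^2 + E''^2)
= sqrt(6.25^2 + 1.54^2)
= sqrt(39.0625 + 2.3716)
= 6.437 MPa

6.437 MPa


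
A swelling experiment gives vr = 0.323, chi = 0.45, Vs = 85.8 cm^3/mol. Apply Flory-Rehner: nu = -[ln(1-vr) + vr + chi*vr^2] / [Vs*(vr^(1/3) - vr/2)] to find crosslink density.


ln(1 - vr) = ln(1 - 0.323) = -0.3901
Numerator = -((-0.3901) + 0.323 + 0.45 * 0.323^2) = 0.0201
Denominator = 85.8 * (0.323^(1/3) - 0.323/2) = 45.0125
nu = 0.0201 / 45.0125 = 4.4734e-04 mol/cm^3

4.4734e-04 mol/cm^3


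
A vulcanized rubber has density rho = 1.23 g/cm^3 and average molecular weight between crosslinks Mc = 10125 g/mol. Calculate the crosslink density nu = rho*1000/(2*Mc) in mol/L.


nu = rho * 1000 / (2 * Mc)
nu = 1.23 * 1000 / (2 * 10125)
nu = 1230.0 / 20250
nu = 0.0607 mol/L

0.0607 mol/L


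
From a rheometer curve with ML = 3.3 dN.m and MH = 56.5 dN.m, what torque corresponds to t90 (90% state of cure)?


M90 = ML + 0.9 * (MH - ML)
M90 = 3.3 + 0.9 * (56.5 - 3.3)
M90 = 3.3 + 0.9 * 53.2
M90 = 51.18 dN.m

51.18 dN.m


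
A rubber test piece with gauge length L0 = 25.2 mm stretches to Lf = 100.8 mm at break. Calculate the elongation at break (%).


Elongation = (Lf - L0) / L0 * 100
= (100.8 - 25.2) / 25.2 * 100
= 75.6 / 25.2 * 100
= 300.0%

300.0%


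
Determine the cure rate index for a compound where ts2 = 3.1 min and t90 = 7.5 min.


CRI = 100 / (t90 - ts2)
= 100 / (7.5 - 3.1)
= 100 / 4.4
= 22.73 min^-1

22.73 min^-1


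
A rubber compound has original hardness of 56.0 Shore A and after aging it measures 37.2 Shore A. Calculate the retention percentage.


Retention = aged / original * 100
= 37.2 / 56.0 * 100
= 66.4%

66.4%


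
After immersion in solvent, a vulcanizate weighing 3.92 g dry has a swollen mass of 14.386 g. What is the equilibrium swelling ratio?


Q = W_swollen / W_dry
Q = 14.386 / 3.92
Q = 3.67

Q = 3.67


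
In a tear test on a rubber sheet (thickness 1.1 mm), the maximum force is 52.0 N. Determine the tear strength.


Tear strength = force / thickness
= 52.0 / 1.1
= 47.27 N/mm

47.27 N/mm


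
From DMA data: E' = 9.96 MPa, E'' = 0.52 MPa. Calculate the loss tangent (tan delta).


tan delta = E'' / E'
= 0.52 / 9.96
= 0.0522

tan delta = 0.0522


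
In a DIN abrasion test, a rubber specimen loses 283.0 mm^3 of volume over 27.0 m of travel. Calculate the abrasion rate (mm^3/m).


Rate = volume_loss / distance
= 283.0 / 27.0
= 10.481 mm^3/m

10.481 mm^3/m


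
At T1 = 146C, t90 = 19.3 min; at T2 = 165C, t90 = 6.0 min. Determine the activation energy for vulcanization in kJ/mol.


T1 = 419.15 K, T2 = 438.15 K
1/T1 - 1/T2 = 1.0346e-04
ln(t1/t2) = ln(19.3/6.0) = 1.1683
Ea = 8.314 * 1.1683 / 1.0346e-04 = 93890.1522 J/mol
Ea = 93.89 kJ/mol

93.89 kJ/mol


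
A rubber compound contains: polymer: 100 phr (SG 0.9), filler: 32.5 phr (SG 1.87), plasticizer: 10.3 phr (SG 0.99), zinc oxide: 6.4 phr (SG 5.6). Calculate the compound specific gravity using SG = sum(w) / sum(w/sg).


Sum of weights = 149.2
Volume contributions:
  polymer: 100/0.9 = 111.1111
  filler: 32.5/1.87 = 17.3797
  plasticizer: 10.3/0.99 = 10.4040
  zinc oxide: 6.4/5.6 = 1.1429
Sum of volumes = 140.0377
SG = 149.2 / 140.0377 = 1.065

SG = 1.065


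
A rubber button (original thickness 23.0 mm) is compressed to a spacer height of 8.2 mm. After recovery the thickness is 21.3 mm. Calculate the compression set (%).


CS = (t0 - recovered) / (t0 - ts) * 100
= (23.0 - 21.3) / (23.0 - 8.2) * 100
= 1.7 / 14.8 * 100
= 11.5%

11.5%


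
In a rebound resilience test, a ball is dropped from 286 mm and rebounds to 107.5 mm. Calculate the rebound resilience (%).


Resilience = h_rebound / h_drop * 100
= 107.5 / 286 * 100
= 37.6%

37.6%


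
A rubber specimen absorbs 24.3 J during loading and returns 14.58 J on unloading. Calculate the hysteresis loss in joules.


Hysteresis loss = loading - unloading
= 24.3 - 14.58
= 9.72 J

9.72 J


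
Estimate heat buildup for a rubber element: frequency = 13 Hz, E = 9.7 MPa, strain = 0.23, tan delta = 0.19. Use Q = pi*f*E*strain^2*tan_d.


Q = pi * f * E * strain^2 * tan_d
= pi * 13 * 9.7 * 0.23^2 * 0.19
= pi * 13 * 9.7 * 0.0529 * 0.19
= 3.9818

Q = 3.9818


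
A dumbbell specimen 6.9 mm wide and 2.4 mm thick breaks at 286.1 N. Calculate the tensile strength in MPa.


Area = width * thickness = 6.9 * 2.4 = 16.56 mm^2
TS = force / area = 286.1 / 16.56 = 17.28 MPa

17.28 MPa


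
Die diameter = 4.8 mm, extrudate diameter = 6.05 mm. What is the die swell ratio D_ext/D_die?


Die swell ratio = D_extrudate / D_die
= 6.05 / 4.8
= 1.26

Die swell = 1.26


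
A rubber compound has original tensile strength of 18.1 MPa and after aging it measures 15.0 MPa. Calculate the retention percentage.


Retention = aged / original * 100
= 15.0 / 18.1 * 100
= 82.9%

82.9%


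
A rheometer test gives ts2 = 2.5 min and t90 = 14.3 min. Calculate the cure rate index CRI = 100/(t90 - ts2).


CRI = 100 / (t90 - ts2)
= 100 / (14.3 - 2.5)
= 100 / 11.8
= 8.47 min^-1

8.47 min^-1


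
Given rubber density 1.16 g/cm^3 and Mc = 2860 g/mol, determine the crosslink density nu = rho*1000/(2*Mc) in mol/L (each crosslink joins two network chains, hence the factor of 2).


nu = rho * 1000 / (2 * Mc)
nu = 1.16 * 1000 / (2 * 2860)
nu = 1160.0 / 5720
nu = 0.2028 mol/L

0.2028 mol/L


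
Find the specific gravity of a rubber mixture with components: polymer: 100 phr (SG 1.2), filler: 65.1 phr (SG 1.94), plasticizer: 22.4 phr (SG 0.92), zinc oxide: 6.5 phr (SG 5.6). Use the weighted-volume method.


Sum of weights = 194.0
Volume contributions:
  polymer: 100/1.2 = 83.3333
  filler: 65.1/1.94 = 33.5567
  plasticizer: 22.4/0.92 = 24.3478
  zinc oxide: 6.5/5.6 = 1.1607
Sum of volumes = 142.3986
SG = 194.0 / 142.3986 = 1.362

SG = 1.362


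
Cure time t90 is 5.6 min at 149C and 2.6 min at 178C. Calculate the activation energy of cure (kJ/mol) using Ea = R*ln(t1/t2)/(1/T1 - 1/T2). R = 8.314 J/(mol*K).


T1 = 422.15 K, T2 = 451.15 K
1/T1 - 1/T2 = 1.5227e-04
ln(t1/t2) = ln(5.6/2.6) = 0.7673
Ea = 8.314 * 0.7673 / 1.5227e-04 = 41892.8196 J/mol
Ea = 41.89 kJ/mol

41.89 kJ/mol


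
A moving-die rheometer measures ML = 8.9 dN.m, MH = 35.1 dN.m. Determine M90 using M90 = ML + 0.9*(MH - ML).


M90 = ML + 0.9 * (MH - ML)
M90 = 8.9 + 0.9 * (35.1 - 8.9)
M90 = 8.9 + 0.9 * 26.2
M90 = 32.48 dN.m

32.48 dN.m


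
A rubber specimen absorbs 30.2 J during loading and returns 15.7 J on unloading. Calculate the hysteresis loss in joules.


Hysteresis loss = loading - unloading
= 30.2 - 15.7
= 14.5 J

14.5 J


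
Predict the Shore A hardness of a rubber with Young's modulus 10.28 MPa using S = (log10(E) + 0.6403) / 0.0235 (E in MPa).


log10(E) = 0.0235*S - 0.6403  =>  S = (log10(E) + 0.6403) / 0.0235
log10(10.28) = 1.011993
S = (1.011993 + 0.6403) / 0.0235 = 1.652293 / 0.0235
S = 70.3

Shore A = 70.3


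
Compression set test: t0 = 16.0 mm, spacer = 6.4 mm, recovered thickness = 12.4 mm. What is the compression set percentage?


CS = (t0 - recovered) / (t0 - ts) * 100
= (16.0 - 12.4) / (16.0 - 6.4) * 100
= 3.6 / 9.6 * 100
= 37.5%

37.5%


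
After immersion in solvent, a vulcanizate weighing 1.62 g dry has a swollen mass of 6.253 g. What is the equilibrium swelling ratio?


Q = W_swollen / W_dry
Q = 6.253 / 1.62
Q = 3.86

Q = 3.86


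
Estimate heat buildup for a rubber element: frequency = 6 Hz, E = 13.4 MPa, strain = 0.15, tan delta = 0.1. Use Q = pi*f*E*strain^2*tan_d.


Q = pi * f * E * strain^2 * tan_d
= pi * 6 * 13.4 * 0.15^2 * 0.1
= pi * 6 * 13.4 * 0.0225 * 0.1
= 0.5683

Q = 0.5683


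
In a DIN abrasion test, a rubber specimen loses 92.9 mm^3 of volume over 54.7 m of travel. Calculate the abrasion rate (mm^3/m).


Rate = volume_loss / distance
= 92.9 / 54.7
= 1.698 mm^3/m

1.698 mm^3/m


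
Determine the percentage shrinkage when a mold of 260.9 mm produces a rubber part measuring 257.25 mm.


Shrinkage = (mold - part) / mold * 100
= (260.9 - 257.25) / 260.9 * 100
= 3.65 / 260.9 * 100
= 1.4%

1.4%


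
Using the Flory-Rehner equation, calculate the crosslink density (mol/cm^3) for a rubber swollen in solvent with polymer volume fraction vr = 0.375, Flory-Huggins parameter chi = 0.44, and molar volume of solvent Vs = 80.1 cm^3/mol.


ln(1 - vr) = ln(1 - 0.375) = -0.4700
Numerator = -((-0.4700) + 0.375 + 0.44 * 0.375^2) = 0.0331
Denominator = 80.1 * (0.375^(1/3) - 0.375/2) = 42.7433
nu = 0.0331 / 42.7433 = 7.7506e-04 mol/cm^3

7.7506e-04 mol/cm^3


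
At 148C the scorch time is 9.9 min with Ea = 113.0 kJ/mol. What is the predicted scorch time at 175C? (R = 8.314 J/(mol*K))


Convert temperatures: T1 = 148 + 273.15 = 421.15 K, T2 = 175 + 273.15 = 448.15 K
ts2_new = 9.9 * exp(113000 / 8.314 * (1/448.15 - 1/421.15))
1/T2 - 1/T1 = -1.4306e-04
ts2_new = 1.42 min

1.42 min


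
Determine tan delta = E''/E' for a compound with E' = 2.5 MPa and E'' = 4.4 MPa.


tan delta = E'' / E'
= 4.4 / 2.5
= 1.76

tan delta = 1.76


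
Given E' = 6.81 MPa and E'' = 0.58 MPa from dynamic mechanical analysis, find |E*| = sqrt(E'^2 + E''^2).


|E*| = sqrt(E'^2 + E''^2)
= sqrt(6.81^2 + 0.58^2)
= sqrt(46.3761 + 0.3364)
= 6.835 MPa

6.835 MPa


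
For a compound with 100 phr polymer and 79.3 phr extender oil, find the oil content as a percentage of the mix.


Oil % = oil / (100 + oil) * 100
= 79.3 / (100 + 79.3) * 100
= 79.3 / 179.3 * 100
= 44.23%

44.23%


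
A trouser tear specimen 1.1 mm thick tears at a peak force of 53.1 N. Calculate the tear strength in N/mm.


Tear strength = force / thickness
= 53.1 / 1.1
= 48.27 N/mm

48.27 N/mm


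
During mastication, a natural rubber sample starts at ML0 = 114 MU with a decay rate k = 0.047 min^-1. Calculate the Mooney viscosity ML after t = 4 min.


ML = ML0 * exp(-k * t)
ML = 114 * exp(-0.047 * 4)
ML = 114 * 0.8286
ML = 94.46 MU

94.46 MU


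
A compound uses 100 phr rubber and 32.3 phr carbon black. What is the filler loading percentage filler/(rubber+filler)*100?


Filler % = filler / (rubber + filler) * 100
= 32.3 / (100 + 32.3) * 100
= 32.3 / 132.3 * 100
= 24.41%

24.41%


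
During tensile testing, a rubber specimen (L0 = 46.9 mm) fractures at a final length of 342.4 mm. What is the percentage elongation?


Elongation = (Lf - L0) / L0 * 100
= (342.4 - 46.9) / 46.9 * 100
= 295.5 / 46.9 * 100
= 630.1%

630.1%


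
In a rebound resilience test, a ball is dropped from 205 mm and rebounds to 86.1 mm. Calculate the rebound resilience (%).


Resilience = h_rebound / h_drop * 100
= 86.1 / 205 * 100
= 42.0%

42.0%


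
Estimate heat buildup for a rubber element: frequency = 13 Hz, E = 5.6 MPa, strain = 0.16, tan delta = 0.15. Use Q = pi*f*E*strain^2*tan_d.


Q = pi * f * E * strain^2 * tan_d
= pi * 13 * 5.6 * 0.16^2 * 0.15
= pi * 13 * 5.6 * 0.0256 * 0.15
= 0.8782

Q = 0.8782


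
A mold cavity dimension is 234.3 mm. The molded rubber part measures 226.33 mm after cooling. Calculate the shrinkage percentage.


Shrinkage = (mold - part) / mold * 100
= (234.3 - 226.33) / 234.3 * 100
= 7.97 / 234.3 * 100
= 3.4%

3.4%


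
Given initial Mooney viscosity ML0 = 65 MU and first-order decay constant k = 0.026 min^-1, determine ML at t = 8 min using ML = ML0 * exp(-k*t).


ML = ML0 * exp(-k * t)
ML = 65 * exp(-0.026 * 8)
ML = 65 * 0.8122
ML = 52.79 MU

52.79 MU


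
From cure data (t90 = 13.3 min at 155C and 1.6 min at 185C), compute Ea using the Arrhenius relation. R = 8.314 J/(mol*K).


T1 = 428.15 K, T2 = 458.15 K
1/T1 - 1/T2 = 1.5294e-04
ln(t1/t2) = ln(13.3/1.6) = 2.1178
Ea = 8.314 * 2.1178 / 1.5294e-04 = 115124.8902 J/mol
Ea = 115.12 kJ/mol

115.12 kJ/mol


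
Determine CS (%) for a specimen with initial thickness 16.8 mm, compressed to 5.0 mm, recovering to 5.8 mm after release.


CS = (t0 - recovered) / (t0 - ts) * 100
= (16.8 - 5.8) / (16.8 - 5.0) * 100
= 11.0 / 11.8 * 100
= 93.2%

93.2%


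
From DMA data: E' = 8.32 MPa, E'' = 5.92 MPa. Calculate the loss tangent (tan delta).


tan delta = E'' / E'
= 5.92 / 8.32
= 0.7115

tan delta = 0.7115


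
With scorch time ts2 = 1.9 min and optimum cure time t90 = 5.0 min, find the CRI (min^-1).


CRI = 100 / (t90 - ts2)
= 100 / (5.0 - 1.9)
= 100 / 3.1
= 32.26 min^-1

32.26 min^-1


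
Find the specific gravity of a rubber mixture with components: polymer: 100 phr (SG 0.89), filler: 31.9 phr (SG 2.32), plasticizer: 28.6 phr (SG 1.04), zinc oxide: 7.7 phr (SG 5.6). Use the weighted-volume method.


Sum of weights = 168.2
Volume contributions:
  polymer: 100/0.89 = 112.3596
  filler: 31.9/2.32 = 13.7500
  plasticizer: 28.6/1.04 = 27.5000
  zinc oxide: 7.7/5.6 = 1.3750
Sum of volumes = 154.9846
SG = 168.2 / 154.9846 = 1.085

SG = 1.085


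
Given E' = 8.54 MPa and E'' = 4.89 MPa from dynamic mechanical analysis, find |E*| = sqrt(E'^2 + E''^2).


|E*| = sqrt(E'^2 + E''^2)
= sqrt(8.54^2 + 4.89^2)
= sqrt(72.9316 + 23.9121)
= 9.841 MPa

9.841 MPa


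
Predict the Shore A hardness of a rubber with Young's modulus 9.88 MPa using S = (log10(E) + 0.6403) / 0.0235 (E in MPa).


log10(E) = 0.0235*S - 0.6403  =>  S = (log10(E) + 0.6403) / 0.0235
log10(9.88) = 0.994757
S = (0.994757 + 0.6403) / 0.0235 = 1.635057 / 0.0235
S = 69.6

Shore A = 69.6


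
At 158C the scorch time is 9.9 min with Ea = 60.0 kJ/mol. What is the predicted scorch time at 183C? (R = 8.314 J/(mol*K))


Convert temperatures: T1 = 158 + 273.15 = 431.15 K, T2 = 183 + 273.15 = 456.15 K
ts2_new = 9.9 * exp(60000 / 8.314 * (1/456.15 - 1/431.15))
1/T2 - 1/T1 = -1.2712e-04
ts2_new = 3.96 min

3.96 min


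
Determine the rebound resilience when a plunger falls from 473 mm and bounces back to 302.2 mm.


Resilience = h_rebound / h_drop * 100
= 302.2 / 473 * 100
= 63.9%

63.9%


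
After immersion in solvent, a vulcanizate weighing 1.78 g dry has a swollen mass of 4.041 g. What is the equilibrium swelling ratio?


Q = W_swollen / W_dry
Q = 4.041 / 1.78
Q = 2.27

Q = 2.27


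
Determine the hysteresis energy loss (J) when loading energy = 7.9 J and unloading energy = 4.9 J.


Hysteresis loss = loading - unloading
= 7.9 - 4.9
= 3.0 J

3.0 J


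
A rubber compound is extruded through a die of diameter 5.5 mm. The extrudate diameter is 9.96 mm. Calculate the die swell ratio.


Die swell ratio = D_extrudate / D_die
= 9.96 / 5.5
= 1.811

Die swell = 1.811


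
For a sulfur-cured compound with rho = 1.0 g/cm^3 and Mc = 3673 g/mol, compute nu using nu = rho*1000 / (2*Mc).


nu = rho * 1000 / (2 * Mc)
nu = 1.0 * 1000 / (2 * 3673)
nu = 1000.0 / 7346
nu = 0.1361 mol/L

0.1361 mol/L


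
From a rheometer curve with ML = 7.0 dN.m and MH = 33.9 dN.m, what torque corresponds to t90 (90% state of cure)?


M90 = ML + 0.9 * (MH - ML)
M90 = 7.0 + 0.9 * (33.9 - 7.0)
M90 = 7.0 + 0.9 * 26.9
M90 = 31.21 dN.m

31.21 dN.m
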